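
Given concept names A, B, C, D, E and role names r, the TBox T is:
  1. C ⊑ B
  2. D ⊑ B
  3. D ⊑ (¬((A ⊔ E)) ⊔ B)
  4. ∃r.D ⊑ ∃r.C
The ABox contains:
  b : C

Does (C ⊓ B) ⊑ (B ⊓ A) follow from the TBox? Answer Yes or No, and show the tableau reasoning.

No

1. (C ⊓ B) ⊑ (B ⊓ A)  ⇔  ((C ⊓ B) ⊓ (¬B ⊔ ¬A)) unsat w.r.t. T
   open: L(x₀) ⊇ {B, C, ¬A, ¬D, ∀r.¬D}
2. Hence (C ⊓ B) ⊑ (B ⊓ A): not entailed.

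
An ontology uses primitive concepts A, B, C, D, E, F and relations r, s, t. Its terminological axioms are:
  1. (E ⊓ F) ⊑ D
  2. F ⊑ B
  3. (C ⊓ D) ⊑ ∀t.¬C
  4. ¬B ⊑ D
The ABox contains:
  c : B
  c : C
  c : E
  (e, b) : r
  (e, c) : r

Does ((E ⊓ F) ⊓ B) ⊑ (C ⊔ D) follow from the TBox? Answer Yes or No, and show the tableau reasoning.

1. ((E ⊓ F) ⊓ B) ⊑ (C ⊔ D)  ⇔  (((E ⊓ F) ⊓ B) ⊓ (¬C ⊓ ¬D)) unsat w.r.t. T
   all branches close; clash {D, ¬D} at x₀
2. Hence ((E ⊓ F) ⊓ B) ⊑ (C ⊔ D): entailed.

Yes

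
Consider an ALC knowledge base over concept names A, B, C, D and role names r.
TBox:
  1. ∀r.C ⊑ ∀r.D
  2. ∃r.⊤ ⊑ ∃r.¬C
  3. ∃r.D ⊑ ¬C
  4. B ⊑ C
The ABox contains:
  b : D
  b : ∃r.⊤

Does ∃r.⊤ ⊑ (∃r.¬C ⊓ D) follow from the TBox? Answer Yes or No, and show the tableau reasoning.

1. ∃r.⊤ ⊑ (∃r.¬C ⊓ D)  ⇔  (∃r.⊤ ⊓ (∀r.C ⊔ ¬D)) unsat w.r.t. T
   apply at x₀: ∃r.⊤⊑∃r.¬C
   open: L(x₀) ⊇ {¬B, ¬D, ∀r.¬D, ∃r.¬C, ∃r.⊤} (+ ∃-successors)
2. Hence ∃r.⊤ ⊑ (∃r.¬C ⊓ D): not entailed.

No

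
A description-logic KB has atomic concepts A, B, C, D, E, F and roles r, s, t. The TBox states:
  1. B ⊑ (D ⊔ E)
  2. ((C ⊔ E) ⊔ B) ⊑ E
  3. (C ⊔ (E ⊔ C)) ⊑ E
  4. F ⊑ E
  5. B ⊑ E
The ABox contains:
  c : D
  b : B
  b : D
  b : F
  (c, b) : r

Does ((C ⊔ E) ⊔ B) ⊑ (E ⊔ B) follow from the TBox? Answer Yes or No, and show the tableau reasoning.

1. ((C ⊔ E) ⊔ B) ⊑ (E ⊔ B)  ⇔  (((C ⊔ E) ⊔ B) ⊓ (¬E ⊓ ¬B)) unsat w.r.t. T
   all branches close; clash {B, ¬B} at x₀
2. Hence ((C ⊔ E) ⊔ B) ⊑ (E ⊔ B): entailed.

Yes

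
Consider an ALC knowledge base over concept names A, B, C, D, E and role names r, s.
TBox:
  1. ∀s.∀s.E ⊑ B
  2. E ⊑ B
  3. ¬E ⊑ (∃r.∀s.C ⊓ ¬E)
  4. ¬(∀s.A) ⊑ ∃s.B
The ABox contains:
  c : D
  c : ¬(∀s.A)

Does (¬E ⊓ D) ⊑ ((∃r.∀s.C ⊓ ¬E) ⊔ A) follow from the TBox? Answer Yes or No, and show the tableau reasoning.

Yes

1. (¬E ⊓ D) ⊑ ((∃r.∀s.C ⊓ ¬E) ⊔ A)  ⇔  ((¬E ⊓ D) ⊓ ((∀r.∃s.¬C ⊔ E) ⊓ ¬A)) unsat w.r.t. T
   all branches close; clash {E, ¬E} at x₀
2. Hence (¬E ⊓ D) ⊑ ((∃r.∀s.C ⊓ ¬E) ⊔ A): entailed.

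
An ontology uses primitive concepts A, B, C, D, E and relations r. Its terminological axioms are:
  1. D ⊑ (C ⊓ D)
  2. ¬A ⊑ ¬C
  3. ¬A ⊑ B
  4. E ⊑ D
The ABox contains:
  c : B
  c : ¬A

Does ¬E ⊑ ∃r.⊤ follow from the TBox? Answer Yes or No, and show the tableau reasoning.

No

1. ¬E ⊑ ∃r.⊤  ⇔  (¬E ⊓ ∀r.⊥) unsat w.r.t. T
   open: L(x₀) ⊇ {A, ¬D, ¬E, ∀r.⊥}
2. Hence ¬E ⊑ ∃r.⊤: not entailed.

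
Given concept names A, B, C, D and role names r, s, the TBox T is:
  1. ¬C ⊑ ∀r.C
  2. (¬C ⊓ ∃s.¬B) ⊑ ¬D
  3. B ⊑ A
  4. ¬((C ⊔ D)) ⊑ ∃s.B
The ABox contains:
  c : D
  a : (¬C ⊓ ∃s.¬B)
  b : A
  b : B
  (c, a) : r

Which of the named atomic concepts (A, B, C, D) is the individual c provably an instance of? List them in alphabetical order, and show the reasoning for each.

1. c : A?  L(c) = {D} ∪ {¬A}
   open: L(c) ⊇ {C, D, ¬A, ¬B} — c ∉ A possible
2. c : B?  L(c) = {D} ∪ {¬B}
   open: L(c) ⊇ {C, D, ¬B} — c ∉ B possible
3. c : C?  L(c) = {D} ∪ {¬C}
   clash {D, ¬D} at c — c ∈ C
4. c : D?  L(c) = {D} ∪ {¬D}
   clash {D, ¬D} at c — c ∈ D
5. Entailed for c: {C, D}

{C, D}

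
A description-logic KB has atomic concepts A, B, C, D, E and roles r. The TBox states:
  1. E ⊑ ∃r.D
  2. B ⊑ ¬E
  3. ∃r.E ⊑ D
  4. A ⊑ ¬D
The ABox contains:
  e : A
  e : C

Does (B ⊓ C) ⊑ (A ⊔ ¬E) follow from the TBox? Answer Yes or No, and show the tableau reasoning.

Yes

1. (B ⊓ C) ⊑ (A ⊔ ¬E)  ⇔  ((B ⊓ C) ⊓ (¬A ⊓ E)) unsat w.r.t. T
   all branches close; clash {E, ¬E} at x₀
2. Hence (B ⊓ C) ⊑ (A ⊔ ¬E): entailed.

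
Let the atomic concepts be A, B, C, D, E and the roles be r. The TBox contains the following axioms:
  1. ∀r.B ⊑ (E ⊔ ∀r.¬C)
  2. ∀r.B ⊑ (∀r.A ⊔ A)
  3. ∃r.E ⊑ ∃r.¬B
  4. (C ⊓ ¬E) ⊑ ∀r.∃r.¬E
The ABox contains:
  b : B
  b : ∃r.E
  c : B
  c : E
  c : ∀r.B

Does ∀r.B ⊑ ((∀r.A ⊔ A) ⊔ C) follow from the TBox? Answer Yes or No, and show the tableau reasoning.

1. ∀r.B ⊑ ((∀r.A ⊔ A) ⊔ C)  ⇔  (∀r.B ⊓ ((∃r.¬A ⊓ ¬A) ⊓ ¬C)) unsat w.r.t. T
   all branches close; clash {B, ¬B} at an ∃-successor
2. Hence ∀r.B ⊑ ((∀r.A ⊔ A) ⊔ C): entailed.

Yes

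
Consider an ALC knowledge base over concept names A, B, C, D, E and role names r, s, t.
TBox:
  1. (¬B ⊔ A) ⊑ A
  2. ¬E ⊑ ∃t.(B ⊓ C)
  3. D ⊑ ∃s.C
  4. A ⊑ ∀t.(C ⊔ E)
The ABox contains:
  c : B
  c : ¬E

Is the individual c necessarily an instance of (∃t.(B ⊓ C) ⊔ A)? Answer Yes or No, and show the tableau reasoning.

1. c : (∃t.(B ⊓ C) ⊔ A)?  L(c) = {B, ¬E} ∪ {(∀t.(¬B ⊔ ¬C) ⊓ ¬A)}
   clash {A, ¬A} at c — c ∈ (∃t.(B ⊓ C) ⊔ A)
2. Hence c : (∃t.(B ⊓ C) ⊔ A): entailed.

Yes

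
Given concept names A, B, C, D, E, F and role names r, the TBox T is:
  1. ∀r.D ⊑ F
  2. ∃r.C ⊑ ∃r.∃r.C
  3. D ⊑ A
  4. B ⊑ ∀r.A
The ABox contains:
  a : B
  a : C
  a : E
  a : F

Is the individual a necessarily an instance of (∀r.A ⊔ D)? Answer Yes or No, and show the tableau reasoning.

1. a : (∀r.A ⊔ D)?  L(a) = {B, C, E, F} ∪ {(∃r.¬A ⊓ ¬D)}
   clash {A, ¬A} at an ∃-successor — a ∈ (∀r.A ⊔ D)
2. Hence a : (∀r.A ⊔ D): entailed.

Yes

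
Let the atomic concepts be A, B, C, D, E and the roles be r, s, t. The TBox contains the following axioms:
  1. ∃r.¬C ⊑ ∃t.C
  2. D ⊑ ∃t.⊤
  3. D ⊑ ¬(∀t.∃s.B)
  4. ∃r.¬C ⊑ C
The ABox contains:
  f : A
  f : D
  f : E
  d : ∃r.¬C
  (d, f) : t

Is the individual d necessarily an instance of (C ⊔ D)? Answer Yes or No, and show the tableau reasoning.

Yes

1. d : (C ⊔ D)?  L(d) = {∃r.¬C} ∪ {(¬C ⊓ ¬D)}
   clash {C, ¬C} at d — d ∈ (C ⊔ D)
2. Hence d : (C ⊔ D): entailed.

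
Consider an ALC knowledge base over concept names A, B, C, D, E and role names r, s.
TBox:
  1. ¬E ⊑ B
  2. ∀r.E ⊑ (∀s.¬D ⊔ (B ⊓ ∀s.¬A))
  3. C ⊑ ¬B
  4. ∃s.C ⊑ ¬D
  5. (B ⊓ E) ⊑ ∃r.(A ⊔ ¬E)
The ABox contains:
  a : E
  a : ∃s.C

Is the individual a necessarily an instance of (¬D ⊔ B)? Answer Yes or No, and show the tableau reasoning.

Yes

1. a : (¬D ⊔ B)?  L(a) = {E, ∃s.C} ∪ {(D ⊓ ¬B)}
   clash {D, ¬D} at a — a ∈ (¬D ⊔ B)
2. Hence a : (¬D ⊔ B): entailed.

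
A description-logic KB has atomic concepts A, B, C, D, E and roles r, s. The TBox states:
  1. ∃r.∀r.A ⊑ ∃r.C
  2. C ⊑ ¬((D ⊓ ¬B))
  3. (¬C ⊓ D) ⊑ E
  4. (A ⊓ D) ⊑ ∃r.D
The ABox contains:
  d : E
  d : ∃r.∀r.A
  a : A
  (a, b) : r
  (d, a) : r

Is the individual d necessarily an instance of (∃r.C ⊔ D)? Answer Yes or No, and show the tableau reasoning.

Yes

1. d : (∃r.C ⊔ D)?  L(d) = {E, ∃r.∀r.A} ∪ {(∀r.¬C ⊓ ¬D)}
   clash {C, ¬C} at an ∃-successor — d ∈ (∃r.C ⊔ D)
2. Hence d : (∃r.C ⊔ D): entailed.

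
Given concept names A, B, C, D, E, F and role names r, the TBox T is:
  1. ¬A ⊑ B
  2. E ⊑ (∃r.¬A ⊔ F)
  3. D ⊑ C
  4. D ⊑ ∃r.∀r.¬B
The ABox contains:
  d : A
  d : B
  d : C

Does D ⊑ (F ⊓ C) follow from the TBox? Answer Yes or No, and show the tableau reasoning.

No

1. D ⊑ (F ⊓ C)  ⇔  (D ⊓ (¬F ⊔ ¬C)) unsat w.r.t. T
   apply at x₀: D⊑C; D⊑∃r.∀r.¬B
   open: L(x₀) ⊇ {A, C, D, ¬E, ¬F, …} (+ ∃-successors)
2. Hence D ⊑ (F ⊓ C): not entailed.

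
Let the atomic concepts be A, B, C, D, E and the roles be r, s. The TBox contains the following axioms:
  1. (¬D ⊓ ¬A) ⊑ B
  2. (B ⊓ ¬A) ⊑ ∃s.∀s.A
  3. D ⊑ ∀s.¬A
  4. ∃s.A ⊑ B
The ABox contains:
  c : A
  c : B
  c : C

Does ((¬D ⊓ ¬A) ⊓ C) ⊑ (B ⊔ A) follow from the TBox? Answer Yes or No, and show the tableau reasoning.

1. ((¬D ⊓ ¬A) ⊓ C) ⊑ (B ⊔ A)  ⇔  (((¬D ⊓ ¬A) ⊓ C) ⊓ (¬B ⊓ ¬A)) unsat w.r.t. T
   all branches close; clash {B, ¬B} at x₀
2. Hence ((¬D ⊓ ¬A) ⊓ C) ⊑ (B ⊔ A): entailed.

Yes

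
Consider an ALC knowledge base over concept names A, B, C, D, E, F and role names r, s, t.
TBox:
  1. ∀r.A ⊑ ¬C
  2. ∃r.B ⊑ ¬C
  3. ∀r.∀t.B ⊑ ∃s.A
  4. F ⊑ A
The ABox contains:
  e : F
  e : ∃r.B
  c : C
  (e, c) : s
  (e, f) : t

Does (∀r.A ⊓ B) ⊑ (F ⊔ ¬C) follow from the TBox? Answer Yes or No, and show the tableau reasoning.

1. (∀r.A ⊓ B) ⊑ (F ⊔ ¬C)  ⇔  ((∀r.A ⊓ B) ⊓ (¬F ⊓ C)) unsat w.r.t. T
   all branches close; clash {C, ¬C} at x₀
2. Hence (∀r.A ⊓ B) ⊑ (F ⊔ ¬C): entailed.

Yes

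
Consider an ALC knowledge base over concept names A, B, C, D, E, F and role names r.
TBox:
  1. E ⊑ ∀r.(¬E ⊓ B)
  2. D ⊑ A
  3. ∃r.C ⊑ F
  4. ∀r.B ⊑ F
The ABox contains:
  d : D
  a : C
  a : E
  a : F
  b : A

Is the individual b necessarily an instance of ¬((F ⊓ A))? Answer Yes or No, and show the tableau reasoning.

1. b : ¬((F ⊓ A))?  L(b) = {A} ∪ {(F ⊓ A)}
   open: L(b) ⊇ {A, F, ¬E} — b ∉ ¬((F ⊓ A)) possible
2. Hence b : ¬((F ⊓ A)): not entailed.

No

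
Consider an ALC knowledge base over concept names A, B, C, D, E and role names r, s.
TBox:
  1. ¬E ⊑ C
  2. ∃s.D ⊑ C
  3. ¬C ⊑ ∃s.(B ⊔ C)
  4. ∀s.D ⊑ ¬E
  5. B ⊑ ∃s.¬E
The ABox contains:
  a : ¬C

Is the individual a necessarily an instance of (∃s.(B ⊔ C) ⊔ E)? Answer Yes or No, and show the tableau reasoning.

Yes

1. a : (∃s.(B ⊔ C) ⊔ E)?  L(a) = {¬C} ∪ {(∀s.(¬B ⊓ ¬C) ⊓ ¬E)}
   clash {C, ¬C} at a — a ∈ (∃s.(B ⊔ C) ⊔ E)
2. Hence a : (∃s.(B ⊔ C) ⊔ E): entailed.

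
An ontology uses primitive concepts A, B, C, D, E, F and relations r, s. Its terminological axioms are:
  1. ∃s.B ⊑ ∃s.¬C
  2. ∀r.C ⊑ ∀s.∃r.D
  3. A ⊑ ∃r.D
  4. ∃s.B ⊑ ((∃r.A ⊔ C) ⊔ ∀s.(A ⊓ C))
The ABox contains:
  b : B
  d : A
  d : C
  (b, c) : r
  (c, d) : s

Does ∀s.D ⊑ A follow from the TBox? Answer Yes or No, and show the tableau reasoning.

No

1. ∀s.D ⊑ A  ⇔  (∀s.D ⊓ ¬A) unsat w.r.t. T
   open: L(x₀) ⊇ {¬A, ∀s.D, ∀s.¬B, ∃r.¬C} (+ ∃-successors)
2. Hence ∀s.D ⊑ A: not entailed.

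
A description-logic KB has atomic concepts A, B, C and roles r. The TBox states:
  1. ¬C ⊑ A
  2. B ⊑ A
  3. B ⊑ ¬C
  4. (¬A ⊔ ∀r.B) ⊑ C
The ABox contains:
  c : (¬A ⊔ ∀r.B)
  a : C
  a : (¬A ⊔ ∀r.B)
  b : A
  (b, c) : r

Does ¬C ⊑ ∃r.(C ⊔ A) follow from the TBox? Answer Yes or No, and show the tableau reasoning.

1. ¬C ⊑ ∃r.(C ⊔ A)  ⇔  (¬C ⊓ ∀r.(¬C ⊓ ¬A)) unsat w.r.t. T
   all branches close; clash {C, ¬C} at x₀
2. Hence ¬C ⊑ ∃r.(C ⊔ A): entailed.

Yes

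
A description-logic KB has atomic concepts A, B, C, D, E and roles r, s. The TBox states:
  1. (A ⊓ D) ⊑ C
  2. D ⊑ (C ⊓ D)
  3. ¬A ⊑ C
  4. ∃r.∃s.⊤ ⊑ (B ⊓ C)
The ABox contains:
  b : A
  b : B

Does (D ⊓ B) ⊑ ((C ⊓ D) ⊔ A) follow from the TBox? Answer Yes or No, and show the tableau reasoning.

Yes

1. (D ⊓ B) ⊑ ((C ⊓ D) ⊔ A)  ⇔  ((D ⊓ B) ⊓ ((¬C ⊔ ¬D) ⊓ ¬A)) unsat w.r.t. T
   all branches close; clash {D, ¬D} at x₀
2. Hence (D ⊓ B) ⊑ ((C ⊓ D) ⊔ A): entailed.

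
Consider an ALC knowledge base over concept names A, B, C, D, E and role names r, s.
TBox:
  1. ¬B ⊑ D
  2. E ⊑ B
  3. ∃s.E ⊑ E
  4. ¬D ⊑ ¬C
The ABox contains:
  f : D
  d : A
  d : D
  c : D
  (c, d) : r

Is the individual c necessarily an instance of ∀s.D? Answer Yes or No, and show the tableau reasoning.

No

1. c : ∀s.D?  L(c) = {D} ∪ {∃s.¬D}
   open: L(c) ⊇ {D, ¬E, ∀s.¬E, ∃s.¬D} (+ ∃-successors) — c ∉ ∀s.D possible
2. Hence c : ∀s.D: not entailed.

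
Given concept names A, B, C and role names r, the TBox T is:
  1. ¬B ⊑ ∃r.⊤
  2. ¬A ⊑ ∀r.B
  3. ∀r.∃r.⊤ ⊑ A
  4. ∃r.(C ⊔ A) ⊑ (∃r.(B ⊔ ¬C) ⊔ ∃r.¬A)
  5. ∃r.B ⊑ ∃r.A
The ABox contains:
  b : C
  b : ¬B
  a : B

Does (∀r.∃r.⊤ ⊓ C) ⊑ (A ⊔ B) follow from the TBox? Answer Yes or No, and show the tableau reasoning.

1. (∀r.∃r.⊤ ⊓ C) ⊑ (A ⊔ B)  ⇔  ((∀r.∃r.⊤ ⊓ C) ⊓ (¬A ⊓ ¬B)) unsat w.r.t. T
   all branches close; clash {A, ¬A} at x₀
2. Hence (∀r.∃r.⊤ ⊓ C) ⊑ (A ⊔ B): entailed.

Yes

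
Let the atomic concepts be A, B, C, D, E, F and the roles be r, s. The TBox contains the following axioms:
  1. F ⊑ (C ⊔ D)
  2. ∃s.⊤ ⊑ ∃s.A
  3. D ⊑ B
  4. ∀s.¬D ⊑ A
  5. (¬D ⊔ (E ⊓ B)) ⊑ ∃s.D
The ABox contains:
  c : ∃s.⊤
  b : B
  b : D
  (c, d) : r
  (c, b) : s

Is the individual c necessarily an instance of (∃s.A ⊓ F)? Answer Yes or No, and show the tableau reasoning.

No

1. c : (∃s.A ⊓ F)?  L(c) = {∃s.⊤} ∪ {(∀s.¬A ⊔ ¬F)}
   apply at c: ∃s.⊤⊑∃s.A
   open: L(c) ⊇ {¬D, ¬F, ∃s.A, ∃s.D, ∃s.⊤} (+ ∃-successors) — c ∉ (∃s.A ⊓ F) possible
2. Hence c : (∃s.A ⊓ F): not entailed.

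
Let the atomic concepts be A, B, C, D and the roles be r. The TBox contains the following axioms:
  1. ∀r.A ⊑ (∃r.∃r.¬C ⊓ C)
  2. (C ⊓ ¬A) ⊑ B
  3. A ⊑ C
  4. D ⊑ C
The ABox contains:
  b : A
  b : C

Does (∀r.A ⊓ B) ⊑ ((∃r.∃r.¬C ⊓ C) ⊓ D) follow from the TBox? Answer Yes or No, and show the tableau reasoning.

1. (∀r.A ⊓ B) ⊑ ((∃r.∃r.¬C ⊓ C) ⊓ D)  ⇔  ((∀r.A ⊓ B) ⊓ ((∀r.∀r.C ⊔ ¬C) ⊔ ¬D)) unsat w.r.t. T
   apply at x₀: ∀r.A⊑(∃r.∃r.¬C ⊓ C)
   open: L(x₀) ⊇ {B, C, ¬A, ¬D, ∀r.A, …} (+ ∃-successors)
2. Hence (∀r.A ⊓ B) ⊑ ((∃r.∃r.¬C ⊓ C) ⊓ D): not entailed.

No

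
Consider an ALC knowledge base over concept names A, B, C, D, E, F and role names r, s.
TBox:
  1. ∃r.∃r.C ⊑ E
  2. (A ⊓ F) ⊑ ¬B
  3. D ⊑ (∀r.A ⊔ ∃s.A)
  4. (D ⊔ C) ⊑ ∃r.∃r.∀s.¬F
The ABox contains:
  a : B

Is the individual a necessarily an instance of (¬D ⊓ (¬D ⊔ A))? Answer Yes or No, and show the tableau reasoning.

No

1. a : (¬D ⊓ (¬D ⊔ A))?  L(a) = {B} ∪ {(D ⊔ (D ⊓ ¬A))}
   open: L(a) ⊇ {B, D, ¬A, ∀r.A, ∀r.∀r.¬C, …} (+ ∃-successors) — a ∉ (¬D ⊓ (¬D ⊔ A)) possible
2. Hence a : (¬D ⊓ (¬D ⊔ A)): not entailed.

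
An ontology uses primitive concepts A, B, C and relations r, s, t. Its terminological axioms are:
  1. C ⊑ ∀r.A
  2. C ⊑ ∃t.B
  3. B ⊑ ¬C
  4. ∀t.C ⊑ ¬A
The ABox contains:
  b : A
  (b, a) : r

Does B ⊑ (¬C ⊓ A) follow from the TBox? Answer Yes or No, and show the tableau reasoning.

No

1. B ⊑ (¬C ⊓ A)  ⇔  (B ⊓ (C ⊔ ¬A)) unsat w.r.t. T
   apply at x₀: B⊑¬C
   open: L(x₀) ⊇ {B, ¬A, ¬C}
2. Hence B ⊑ (¬C ⊓ A): not entailed.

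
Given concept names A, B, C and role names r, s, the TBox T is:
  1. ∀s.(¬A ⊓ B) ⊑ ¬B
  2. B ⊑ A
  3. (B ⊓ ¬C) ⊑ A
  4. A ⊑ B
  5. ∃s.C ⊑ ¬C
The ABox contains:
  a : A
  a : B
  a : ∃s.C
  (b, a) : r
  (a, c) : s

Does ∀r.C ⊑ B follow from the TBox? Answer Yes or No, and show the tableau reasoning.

1. ∀r.C ⊑ B  ⇔  (∀r.C ⊓ ¬B) unsat w.r.t. T
   open: L(x₀) ⊇ {¬A, ¬B, ∀r.C, ∀s.¬C}
2. Hence ∀r.C ⊑ B: not entailed.

No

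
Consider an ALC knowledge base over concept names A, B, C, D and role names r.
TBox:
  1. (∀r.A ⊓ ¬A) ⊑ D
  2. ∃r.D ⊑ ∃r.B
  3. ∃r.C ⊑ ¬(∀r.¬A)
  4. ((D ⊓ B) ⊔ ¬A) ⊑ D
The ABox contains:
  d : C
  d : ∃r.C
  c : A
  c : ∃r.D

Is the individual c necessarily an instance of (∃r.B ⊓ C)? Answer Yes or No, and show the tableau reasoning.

1. c : (∃r.B ⊓ C)?  L(c) = {A, ∃r.D} ∪ {(∀r.¬B ⊔ ¬C)}
   apply at c: ∃r.D⊑∃r.B
   open: L(c) ⊇ {A, ¬C, ¬D, ∀r.¬C, ∃r.B, …} (+ ∃-successors) — c ∉ (∃r.B ⊓ C) possible
2. Hence c : (∃r.B ⊓ C): not entailed.

No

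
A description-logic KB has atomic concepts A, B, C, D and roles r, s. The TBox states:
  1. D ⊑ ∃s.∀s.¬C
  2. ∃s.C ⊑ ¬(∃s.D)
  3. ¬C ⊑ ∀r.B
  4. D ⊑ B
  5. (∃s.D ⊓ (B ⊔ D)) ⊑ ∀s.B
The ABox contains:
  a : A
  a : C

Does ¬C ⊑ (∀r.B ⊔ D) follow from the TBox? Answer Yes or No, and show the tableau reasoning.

1. ¬C ⊑ (∀r.B ⊔ D)  ⇔  (¬C ⊓ (∃r.¬B ⊓ ¬D)) unsat w.r.t. T
   all branches close; clash {B, ¬B} at an ∃-successor
2. Hence ¬C ⊑ (∀r.B ⊔ D): entailed.

Yes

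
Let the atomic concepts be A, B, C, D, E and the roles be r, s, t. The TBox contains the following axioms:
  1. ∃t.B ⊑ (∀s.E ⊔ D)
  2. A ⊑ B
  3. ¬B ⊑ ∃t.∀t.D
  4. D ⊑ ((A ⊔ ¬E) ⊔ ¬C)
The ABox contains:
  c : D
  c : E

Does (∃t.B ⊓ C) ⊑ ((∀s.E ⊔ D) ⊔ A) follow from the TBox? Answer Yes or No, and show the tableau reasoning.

1. (∃t.B ⊓ C) ⊑ ((∀s.E ⊔ D) ⊔ A)  ⇔  ((∃t.B ⊓ C) ⊓ ((∃s.¬E ⊓ ¬D) ⊓ ¬A)) unsat w.r.t. T
   all branches close; clash {D, ¬D} at x₀
2. Hence (∃t.B ⊓ C) ⊑ ((∀s.E ⊔ D) ⊔ A): entailed.

Yes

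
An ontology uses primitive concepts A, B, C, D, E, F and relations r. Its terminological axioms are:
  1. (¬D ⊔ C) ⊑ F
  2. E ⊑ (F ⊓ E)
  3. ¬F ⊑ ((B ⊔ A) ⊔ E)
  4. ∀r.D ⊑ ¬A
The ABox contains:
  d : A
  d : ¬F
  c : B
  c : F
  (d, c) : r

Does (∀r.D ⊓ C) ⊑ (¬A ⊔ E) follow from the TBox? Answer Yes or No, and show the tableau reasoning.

1. (∀r.D ⊓ C) ⊑ (¬A ⊔ E)  ⇔  ((∀r.D ⊓ C) ⊓ (A ⊓ ¬E)) unsat w.r.t. T
   all branches close; clash {A, ¬A} at x₀
2. Hence (∀r.D ⊓ C) ⊑ (¬A ⊔ E): entailed.

Yes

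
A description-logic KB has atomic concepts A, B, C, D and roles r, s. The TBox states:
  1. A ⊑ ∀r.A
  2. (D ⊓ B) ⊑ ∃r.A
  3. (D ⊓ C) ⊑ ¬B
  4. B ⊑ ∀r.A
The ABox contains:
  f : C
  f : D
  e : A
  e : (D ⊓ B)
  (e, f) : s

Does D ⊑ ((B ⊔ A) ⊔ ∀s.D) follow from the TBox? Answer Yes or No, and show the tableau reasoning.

No

1. D ⊑ ((B ⊔ A) ⊔ ∀s.D)  ⇔  (D ⊓ ((¬B ⊓ ¬A) ⊓ ∃s.¬D)) unsat w.r.t. T
   open: L(x₀) ⊇ {D, ¬A, ¬B, ∃s.¬D} (+ ∃-successors)
2. Hence D ⊑ ((B ⊔ A) ⊔ ∀s.D): not entailed.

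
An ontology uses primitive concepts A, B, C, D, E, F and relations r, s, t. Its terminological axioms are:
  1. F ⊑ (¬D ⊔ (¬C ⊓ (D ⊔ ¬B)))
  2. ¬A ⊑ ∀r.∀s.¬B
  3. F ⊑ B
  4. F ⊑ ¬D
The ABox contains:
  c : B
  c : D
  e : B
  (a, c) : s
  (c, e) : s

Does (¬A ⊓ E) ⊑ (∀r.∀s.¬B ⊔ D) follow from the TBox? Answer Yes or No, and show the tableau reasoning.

Yes

1. (¬A ⊓ E) ⊑ (∀r.∀s.¬B ⊔ D)  ⇔  ((¬A ⊓ E) ⊓ (∃r.∃s.B ⊓ ¬D)) unsat w.r.t. T
   all branches close; clash {B, ¬B} at an ∃-successor
2. Hence (¬A ⊓ E) ⊑ (∀r.∀s.¬B ⊔ D): entailed.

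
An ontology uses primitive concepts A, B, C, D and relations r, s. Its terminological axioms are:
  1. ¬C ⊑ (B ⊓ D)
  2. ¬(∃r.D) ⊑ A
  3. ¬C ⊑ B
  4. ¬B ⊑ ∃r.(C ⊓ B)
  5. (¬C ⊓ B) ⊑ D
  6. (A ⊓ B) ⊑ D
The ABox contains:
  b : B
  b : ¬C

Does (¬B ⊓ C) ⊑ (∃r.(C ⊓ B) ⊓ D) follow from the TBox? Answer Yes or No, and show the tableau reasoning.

No

1. (¬B ⊓ C) ⊑ (∃r.(C ⊓ B) ⊓ D)  ⇔  ((¬B ⊓ C) ⊓ (∀r.(¬C ⊔ ¬B) ⊔ ¬D)) unsat w.r.t. T
   apply at x₀: ¬B⊑∃r.(C ⊓ B)
   open: L(x₀) ⊇ {C, ¬B, ¬D, ∃r.(C ⊓ B), ∃r.D} (+ ∃-successors)
2. Hence (¬B ⊓ C) ⊑ (∃r.(C ⊓ B) ⊓ D): not entailed.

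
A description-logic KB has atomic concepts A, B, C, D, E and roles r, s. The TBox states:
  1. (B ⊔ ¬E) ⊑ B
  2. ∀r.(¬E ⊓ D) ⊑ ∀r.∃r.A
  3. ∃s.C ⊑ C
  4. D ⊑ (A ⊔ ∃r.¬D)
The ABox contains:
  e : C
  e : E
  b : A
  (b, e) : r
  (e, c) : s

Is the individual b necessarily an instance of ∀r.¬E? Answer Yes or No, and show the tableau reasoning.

1. b : ∀r.¬E?  L(b) = {A} ∪ {∃r.E}
   open: L(b) ⊇ {A, E, ¬B, ¬D, ∀s.¬C, …} (+ ∃-successors) — b ∉ ∀r.¬E possible
2. Hence b : ∀r.¬E: not entailed.

No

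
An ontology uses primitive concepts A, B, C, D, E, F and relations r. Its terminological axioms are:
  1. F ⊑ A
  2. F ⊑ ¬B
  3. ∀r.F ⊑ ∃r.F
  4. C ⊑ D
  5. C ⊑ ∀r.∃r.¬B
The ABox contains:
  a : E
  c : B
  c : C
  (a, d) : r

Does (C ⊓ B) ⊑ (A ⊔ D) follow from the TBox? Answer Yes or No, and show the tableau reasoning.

1. (C ⊓ B) ⊑ (A ⊔ D)  ⇔  ((C ⊓ B) ⊓ (¬A ⊓ ¬D)) unsat w.r.t. T
   all branches close; clash {D, ¬D} at x₀
2. Hence (C ⊓ B) ⊑ (A ⊔ D): entailed.

Yes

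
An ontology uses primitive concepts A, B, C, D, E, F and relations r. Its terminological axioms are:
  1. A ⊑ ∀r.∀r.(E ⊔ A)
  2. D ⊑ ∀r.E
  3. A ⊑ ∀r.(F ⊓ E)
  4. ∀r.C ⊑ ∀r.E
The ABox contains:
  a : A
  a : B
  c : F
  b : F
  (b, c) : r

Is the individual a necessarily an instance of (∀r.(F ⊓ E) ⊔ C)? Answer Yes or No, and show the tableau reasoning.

Yes

1. a : (∀r.(F ⊓ E) ⊔ C)?  L(a) = {A, B} ∪ {(∃r.(¬F ⊔ ¬E) ⊓ ¬C)}
   clash {E, ¬E} at an ∃-successor — a ∈ (∀r.(F ⊓ E) ⊔ C)
2. Hence a : (∀r.(F ⊓ E) ⊔ C): entailed.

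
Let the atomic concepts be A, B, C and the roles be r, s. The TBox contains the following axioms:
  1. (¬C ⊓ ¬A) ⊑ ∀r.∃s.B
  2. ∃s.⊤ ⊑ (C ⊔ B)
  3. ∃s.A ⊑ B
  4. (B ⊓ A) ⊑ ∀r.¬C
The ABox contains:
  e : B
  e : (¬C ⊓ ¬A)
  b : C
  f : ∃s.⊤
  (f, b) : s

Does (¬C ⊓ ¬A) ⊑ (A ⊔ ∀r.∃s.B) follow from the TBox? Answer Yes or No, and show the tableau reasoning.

1. (¬C ⊓ ¬A) ⊑ (A ⊔ ∀r.∃s.B)  ⇔  ((¬C ⊓ ¬A) ⊓ (¬A ⊓ ∃r.∀s.¬B)) unsat w.r.t. T
   all branches close; clash {B, ¬B} at an ∃-successor
2. Hence (¬C ⊓ ¬A) ⊑ (A ⊔ ∀r.∃s.B): entailed.

Yes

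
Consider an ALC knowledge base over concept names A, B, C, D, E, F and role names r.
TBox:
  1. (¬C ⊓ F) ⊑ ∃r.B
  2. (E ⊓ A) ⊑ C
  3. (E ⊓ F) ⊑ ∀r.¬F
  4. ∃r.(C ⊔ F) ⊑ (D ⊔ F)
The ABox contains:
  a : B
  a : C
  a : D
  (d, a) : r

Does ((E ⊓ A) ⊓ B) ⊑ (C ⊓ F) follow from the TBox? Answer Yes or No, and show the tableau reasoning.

1. ((E ⊓ A) ⊓ B) ⊑ (C ⊓ F)  ⇔  (((E ⊓ A) ⊓ B) ⊓ (¬C ⊔ ¬F)) unsat w.r.t. T
   apply at x₀: (E ⊓ A)⊑C
   open: L(x₀) ⊇ {A, B, C, E, ¬F, …}
2. Hence ((E ⊓ A) ⊓ B) ⊑ (C ⊓ F): not entailed.

No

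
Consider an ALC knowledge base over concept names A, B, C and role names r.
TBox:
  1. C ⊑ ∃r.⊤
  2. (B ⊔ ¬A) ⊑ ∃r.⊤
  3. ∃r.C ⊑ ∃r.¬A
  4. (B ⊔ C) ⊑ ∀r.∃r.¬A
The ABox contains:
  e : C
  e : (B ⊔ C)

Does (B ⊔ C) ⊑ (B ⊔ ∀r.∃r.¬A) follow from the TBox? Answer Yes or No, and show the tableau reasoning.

Yes

1. (B ⊔ C) ⊑ (B ⊔ ∀r.∃r.¬A)  ⇔  ((B ⊔ C) ⊓ (¬B ⊓ ∃r.∀r.A)) unsat w.r.t. T
   all branches close; clash {A, ¬A} at an ∃-successor
2. Hence (B ⊔ C) ⊑ (B ⊔ ∀r.∃r.¬A): entailed.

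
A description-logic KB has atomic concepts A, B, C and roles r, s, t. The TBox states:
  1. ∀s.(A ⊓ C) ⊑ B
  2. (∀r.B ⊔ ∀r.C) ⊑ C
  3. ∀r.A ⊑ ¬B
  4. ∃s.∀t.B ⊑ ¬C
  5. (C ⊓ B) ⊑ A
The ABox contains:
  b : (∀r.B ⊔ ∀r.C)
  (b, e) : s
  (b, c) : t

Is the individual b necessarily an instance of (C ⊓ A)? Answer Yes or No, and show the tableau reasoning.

1. b : (C ⊓ A)?  L(b) = {(∀r.B ⊔ ∀r.C)} ∪ {(¬C ⊔ ¬A)}
   apply at b: (∀r.B ⊔ ∀r.C)⊑C
   open: L(b) ⊇ {C, ¬A, ¬B, ∀r.B, ∀s.∃t.¬B, …} (+ ∃-successors) — b ∉ (C ⊓ A) possible
2. Hence b : (C ⊓ A): not entailed.

No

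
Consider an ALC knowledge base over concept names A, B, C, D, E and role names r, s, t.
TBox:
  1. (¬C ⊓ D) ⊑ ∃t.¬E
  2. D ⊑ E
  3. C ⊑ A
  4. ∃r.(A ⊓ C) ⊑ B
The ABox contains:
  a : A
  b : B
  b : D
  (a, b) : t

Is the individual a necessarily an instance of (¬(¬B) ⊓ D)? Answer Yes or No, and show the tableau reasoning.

No

1. a : (¬(¬B) ⊓ D)?  L(a) = {A} ∪ {(¬B ⊔ ¬D)}
   open: L(a) ⊇ {A, ¬B, ¬D, ∀r.(¬A ⊔ ¬C)} — a ∉ (¬(¬B) ⊓ D) possible
2. Hence a : (¬(¬B) ⊓ D): not entailed.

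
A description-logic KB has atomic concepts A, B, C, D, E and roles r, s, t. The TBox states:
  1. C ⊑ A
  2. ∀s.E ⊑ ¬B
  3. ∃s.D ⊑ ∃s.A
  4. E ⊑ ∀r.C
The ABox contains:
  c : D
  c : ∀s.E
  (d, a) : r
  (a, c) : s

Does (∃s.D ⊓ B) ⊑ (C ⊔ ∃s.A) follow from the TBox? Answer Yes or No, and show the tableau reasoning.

Yes

1. (∃s.D ⊓ B) ⊑ (C ⊔ ∃s.A)  ⇔  ((∃s.D ⊓ B) ⊓ (¬C ⊓ ∀s.¬A)) unsat w.r.t. T
   all branches close; clash {B, ¬B} at x₀
2. Hence (∃s.D ⊓ B) ⊑ (C ⊔ ∃s.A): entailed.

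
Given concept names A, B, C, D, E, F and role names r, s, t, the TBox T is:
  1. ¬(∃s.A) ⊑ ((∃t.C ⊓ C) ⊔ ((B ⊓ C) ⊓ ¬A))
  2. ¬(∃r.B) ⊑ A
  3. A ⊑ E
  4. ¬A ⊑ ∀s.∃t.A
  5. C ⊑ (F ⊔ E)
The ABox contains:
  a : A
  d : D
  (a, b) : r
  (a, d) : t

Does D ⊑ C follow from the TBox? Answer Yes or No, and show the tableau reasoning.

No

1. D ⊑ C  ⇔  (D ⊓ ¬C) unsat w.r.t. T
   open: L(x₀) ⊇ {D, ¬A, ¬C, ∀s.∃t.A, ∃r.B, …} (+ ∃-successors)
2. Hence D ⊑ C: not entailed.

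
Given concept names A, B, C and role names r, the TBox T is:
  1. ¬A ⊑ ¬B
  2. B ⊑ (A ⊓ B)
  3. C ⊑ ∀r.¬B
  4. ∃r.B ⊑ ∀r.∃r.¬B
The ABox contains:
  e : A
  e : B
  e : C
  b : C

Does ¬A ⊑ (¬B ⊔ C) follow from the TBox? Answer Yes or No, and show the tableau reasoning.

Yes

1. ¬A ⊑ (¬B ⊔ C)  ⇔  (¬A ⊓ (B ⊓ ¬C)) unsat w.r.t. T
   all branches close; clash {B, ¬B} at x₀
2. Hence ¬A ⊑ (¬B ⊔ C): entailed.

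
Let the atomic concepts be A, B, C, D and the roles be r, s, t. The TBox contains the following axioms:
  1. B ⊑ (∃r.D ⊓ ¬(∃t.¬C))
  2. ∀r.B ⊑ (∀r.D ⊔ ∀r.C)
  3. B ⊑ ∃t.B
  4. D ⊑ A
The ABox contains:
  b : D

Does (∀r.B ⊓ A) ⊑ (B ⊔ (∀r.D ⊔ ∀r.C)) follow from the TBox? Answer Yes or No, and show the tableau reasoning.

1. (∀r.B ⊓ A) ⊑ (B ⊔ (∀r.D ⊔ ∀r.C))  ⇔  ((∀r.B ⊓ A) ⊓ (¬B ⊓ (∃r.¬D ⊓ ∃r.¬C))) unsat w.r.t. T
   all branches close; clash {C, ¬C} at an ∃-successor
2. Hence (∀r.B ⊓ A) ⊑ (B ⊔ (∀r.D ⊔ ∀r.C)): entailed.

Yes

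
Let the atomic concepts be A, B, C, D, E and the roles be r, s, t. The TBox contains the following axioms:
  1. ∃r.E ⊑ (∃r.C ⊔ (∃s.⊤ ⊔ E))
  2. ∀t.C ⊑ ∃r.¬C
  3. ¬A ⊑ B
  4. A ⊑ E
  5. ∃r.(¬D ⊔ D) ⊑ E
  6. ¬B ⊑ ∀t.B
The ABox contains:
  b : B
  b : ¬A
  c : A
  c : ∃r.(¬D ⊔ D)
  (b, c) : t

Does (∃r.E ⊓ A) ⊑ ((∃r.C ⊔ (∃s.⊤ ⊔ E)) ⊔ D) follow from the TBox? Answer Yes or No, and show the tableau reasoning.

1. (∃r.E ⊓ A) ⊑ ((∃r.C ⊔ (∃s.⊤ ⊔ E)) ⊔ D)  ⇔  ((∃r.E ⊓ A) ⊓ ((∀r.¬C ⊓ (∀s.⊥ ⊓ ¬E)) ⊓ ¬D)) unsat w.r.t. T
   all branches close; clash {E, ¬E} at x₀
2. Hence (∃r.E ⊓ A) ⊑ ((∃r.C ⊔ (∃s.⊤ ⊔ E)) ⊔ D): entailed.

Yes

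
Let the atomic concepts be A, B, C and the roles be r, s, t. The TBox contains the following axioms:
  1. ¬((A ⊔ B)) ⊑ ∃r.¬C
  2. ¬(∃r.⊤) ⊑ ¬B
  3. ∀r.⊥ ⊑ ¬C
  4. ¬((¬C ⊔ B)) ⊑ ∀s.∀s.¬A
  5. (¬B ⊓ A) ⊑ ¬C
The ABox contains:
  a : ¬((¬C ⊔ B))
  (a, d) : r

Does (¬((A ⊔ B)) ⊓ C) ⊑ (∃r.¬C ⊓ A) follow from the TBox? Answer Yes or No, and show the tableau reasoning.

1. (¬((A ⊔ B)) ⊓ C) ⊑ (∃r.¬C ⊓ A)  ⇔  (((¬A ⊓ ¬B) ⊓ C) ⊓ (∀r.C ⊔ ¬A)) unsat w.r.t. T
   apply at x₀: ¬((A ⊔ B))⊑∃r.¬C
   open: L(x₀) ⊇ {C, ¬A, ¬B, ∀s.∀s.¬A, ∃r.¬C, …} (+ ∃-successors)
2. Hence (¬((A ⊔ B)) ⊓ C) ⊑ (∃r.¬C ⊓ A): not entailed.

No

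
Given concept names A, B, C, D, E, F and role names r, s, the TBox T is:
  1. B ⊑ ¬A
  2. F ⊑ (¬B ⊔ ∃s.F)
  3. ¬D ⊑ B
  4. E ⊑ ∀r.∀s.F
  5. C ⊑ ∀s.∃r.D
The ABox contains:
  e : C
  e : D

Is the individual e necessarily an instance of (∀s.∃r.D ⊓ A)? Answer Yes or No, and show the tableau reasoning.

No

1. e : (∀s.∃r.D ⊓ A)?  L(e) = {C, D} ∪ {(∃s.∀r.¬D ⊔ ¬A)}
   apply at e: C⊑∀s.∃r.D
   open: L(e) ⊇ {C, D, ¬A, ¬B, ¬E, …} — e ∉ (∀s.∃r.D ⊓ A) possible
2. Hence e : (∀s.∃r.D ⊓ A): not entailed.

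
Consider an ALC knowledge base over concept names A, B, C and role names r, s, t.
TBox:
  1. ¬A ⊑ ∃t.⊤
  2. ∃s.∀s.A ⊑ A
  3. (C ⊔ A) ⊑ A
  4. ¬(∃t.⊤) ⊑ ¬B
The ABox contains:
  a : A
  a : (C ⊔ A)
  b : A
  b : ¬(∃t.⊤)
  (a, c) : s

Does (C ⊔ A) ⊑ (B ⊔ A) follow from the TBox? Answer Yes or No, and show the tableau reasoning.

1. (C ⊔ A) ⊑ (B ⊔ A)  ⇔  ((C ⊔ A) ⊓ (¬B ⊓ ¬A)) unsat w.r.t. T
   all branches close; clash {A, ¬A} at x₀
2. Hence (C ⊔ A) ⊑ (B ⊔ A): entailed.

Yes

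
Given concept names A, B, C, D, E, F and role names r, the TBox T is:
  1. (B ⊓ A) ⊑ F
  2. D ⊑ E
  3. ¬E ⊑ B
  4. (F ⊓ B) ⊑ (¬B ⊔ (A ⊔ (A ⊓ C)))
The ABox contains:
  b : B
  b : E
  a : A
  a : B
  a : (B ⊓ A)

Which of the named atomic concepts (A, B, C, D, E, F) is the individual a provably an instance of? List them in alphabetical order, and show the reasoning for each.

1. a : A?  L(a) = {A, B, (B ⊓ A)} ∪ {¬A}
   clash {A, ¬A} at a — a ∈ A
2. a : B?  L(a) = {A, B, (B ⊓ A)} ∪ {¬B}
   clash {B, ¬B} at a — a ∈ B
3. a : C?  L(a) = {A, B, (B ⊓ A)} ∪ {¬C}
   apply at a: (B ⊓ A)⊑F
   open: L(a) ⊇ {A, B, F, ¬C, ¬D} — a ∉ C possible
4. a : D?  L(a) = {A, B, (B ⊓ A)} ∪ {¬D}
   apply at a: (B ⊓ A)⊑F
   open: L(a) ⊇ {A, B, F, ¬D} — a ∉ D possible
5. a : E?  L(a) = {A, B, (B ⊓ A)} ∪ {¬E}
   apply at a: (B ⊓ A)⊑F
   open: L(a) ⊇ {A, B, F, ¬D, ¬E} — a ∉ E possible
6. a : F?  L(a) = {A, B, (B ⊓ A)} ∪ {¬F}
   clash {F, ¬F} at a — a ∈ F
7. Entailed for a: {A, B, F}

{A, B, F}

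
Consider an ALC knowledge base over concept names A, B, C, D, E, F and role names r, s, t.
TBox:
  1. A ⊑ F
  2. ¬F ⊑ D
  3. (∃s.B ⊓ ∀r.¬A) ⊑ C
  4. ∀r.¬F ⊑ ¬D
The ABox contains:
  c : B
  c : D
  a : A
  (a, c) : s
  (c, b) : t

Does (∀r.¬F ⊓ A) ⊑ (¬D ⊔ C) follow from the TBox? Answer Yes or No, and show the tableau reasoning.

1. (∀r.¬F ⊓ A) ⊑ (¬D ⊔ C)  ⇔  ((∀r.¬F ⊓ A) ⊓ (D ⊓ ¬C)) unsat w.r.t. T
   all branches close; clash {D, ¬D} at x₀
2. Hence (∀r.¬F ⊓ A) ⊑ (¬D ⊔ C): entailed.

Yes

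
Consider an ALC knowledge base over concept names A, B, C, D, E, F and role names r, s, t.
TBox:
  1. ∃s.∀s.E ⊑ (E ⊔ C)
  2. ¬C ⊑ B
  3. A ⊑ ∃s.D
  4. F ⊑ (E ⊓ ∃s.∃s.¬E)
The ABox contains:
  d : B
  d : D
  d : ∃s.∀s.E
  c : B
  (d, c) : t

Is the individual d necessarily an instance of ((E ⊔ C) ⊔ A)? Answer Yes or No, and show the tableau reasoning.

1. d : ((E ⊔ C) ⊔ A)?  L(d) = {B, D, ∃s.∀s.E} ∪ {((¬E ⊓ ¬C) ⊓ ¬A)}
   clash {C, ¬C} at d — d ∈ ((E ⊔ C) ⊔ A)
2. Hence d : ((E ⊔ C) ⊔ A): entailed.

Yes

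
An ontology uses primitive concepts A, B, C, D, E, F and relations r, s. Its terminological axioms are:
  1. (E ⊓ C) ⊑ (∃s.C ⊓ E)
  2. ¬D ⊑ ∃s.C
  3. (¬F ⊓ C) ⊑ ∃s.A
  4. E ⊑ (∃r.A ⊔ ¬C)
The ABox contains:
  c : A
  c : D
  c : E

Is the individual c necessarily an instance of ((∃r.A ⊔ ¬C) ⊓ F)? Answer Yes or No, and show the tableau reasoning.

1. c : ((∃r.A ⊔ ¬C) ⊓ F)?  L(c) = {A, D, E} ∪ {((∀r.¬A ⊓ C) ⊔ ¬F)}
   apply at c: E⊑(∃r.A ⊔ ¬C)
   open: L(c) ⊇ {A, D, E, ¬C, ¬F} — c ∉ ((∃r.A ⊔ ¬C) ⊓ F) possible
2. Hence c : ((∃r.A ⊔ ¬C) ⊓ F): not entailed.

No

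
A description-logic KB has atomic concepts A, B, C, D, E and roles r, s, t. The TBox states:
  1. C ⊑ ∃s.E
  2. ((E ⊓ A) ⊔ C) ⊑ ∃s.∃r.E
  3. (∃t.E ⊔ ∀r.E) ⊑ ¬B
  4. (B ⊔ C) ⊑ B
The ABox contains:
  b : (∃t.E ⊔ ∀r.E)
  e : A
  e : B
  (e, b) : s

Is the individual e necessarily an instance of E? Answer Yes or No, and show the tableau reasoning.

No

1. e : E?  L(e) = {A, B} ∪ {¬E}
   open: L(e) ⊇ {A, B, ¬C, ¬E, ∀t.¬E, …} (+ ∃-successors) — e ∉ E possible
2. Hence e : E: not entailed.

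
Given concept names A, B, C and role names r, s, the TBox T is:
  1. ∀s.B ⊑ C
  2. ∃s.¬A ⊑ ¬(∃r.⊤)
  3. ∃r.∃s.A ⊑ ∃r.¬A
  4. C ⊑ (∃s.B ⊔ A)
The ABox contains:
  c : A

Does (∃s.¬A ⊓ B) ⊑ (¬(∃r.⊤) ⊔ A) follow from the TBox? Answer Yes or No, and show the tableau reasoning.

1. (∃s.¬A ⊓ B) ⊑ (¬(∃r.⊤) ⊔ A)  ⇔  ((∃s.¬A ⊓ B) ⊓ (∃r.⊤ ⊓ ¬A)) unsat w.r.t. T
   all branches close; clash {A, ¬A} at x₀
2. Hence (∃s.¬A ⊓ B) ⊑ (¬(∃r.⊤) ⊔ A): entailed.

Yes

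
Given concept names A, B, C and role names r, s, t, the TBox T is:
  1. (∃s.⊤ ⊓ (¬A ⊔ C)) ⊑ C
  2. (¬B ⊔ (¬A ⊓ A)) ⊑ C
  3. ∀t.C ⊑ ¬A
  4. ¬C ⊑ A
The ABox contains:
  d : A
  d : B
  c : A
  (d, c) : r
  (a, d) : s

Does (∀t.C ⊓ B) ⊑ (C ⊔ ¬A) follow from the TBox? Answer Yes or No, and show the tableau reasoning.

1. (∀t.C ⊓ B) ⊑ (C ⊔ ¬A)  ⇔  ((∀t.C ⊓ B) ⊓ (¬C ⊓ A)) unsat w.r.t. T
   all branches close; clash {A, ¬A} at x₀
2. Hence (∀t.C ⊓ B) ⊑ (C ⊔ ¬A): entailed.

Yes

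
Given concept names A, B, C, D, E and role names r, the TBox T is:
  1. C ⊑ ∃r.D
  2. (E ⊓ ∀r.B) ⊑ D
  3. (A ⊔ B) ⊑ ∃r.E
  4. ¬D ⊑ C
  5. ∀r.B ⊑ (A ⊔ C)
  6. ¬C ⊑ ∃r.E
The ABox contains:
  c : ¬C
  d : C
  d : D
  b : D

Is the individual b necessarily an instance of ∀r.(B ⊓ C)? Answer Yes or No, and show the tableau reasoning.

1. b : ∀r.(B ⊓ C)?  L(b) = {D} ∪ {∃r.(¬B ⊔ ¬C)}
   open: L(b) ⊇ {C, D, ¬A, ¬B, ∃r.(¬B ⊔ ¬C), …} (+ ∃-successors) — b ∉ ∀r.(B ⊓ C) possible
2. Hence b : ∀r.(B ⊓ C): not entailed.

No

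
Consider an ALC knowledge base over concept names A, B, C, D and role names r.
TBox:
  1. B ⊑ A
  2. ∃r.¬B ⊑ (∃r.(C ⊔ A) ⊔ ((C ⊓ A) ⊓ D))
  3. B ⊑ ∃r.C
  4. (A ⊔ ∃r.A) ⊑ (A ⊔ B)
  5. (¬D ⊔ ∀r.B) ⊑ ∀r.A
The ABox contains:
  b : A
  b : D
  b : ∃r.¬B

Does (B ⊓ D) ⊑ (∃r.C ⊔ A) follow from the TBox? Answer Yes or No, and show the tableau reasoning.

1. (B ⊓ D) ⊑ (∃r.C ⊔ A)  ⇔  ((B ⊓ D) ⊓ (∀r.¬C ⊓ ¬A)) unsat w.r.t. T
   all branches close; clash {A, ¬A} at x₀
2. Hence (B ⊓ D) ⊑ (∃r.C ⊔ A): entailed.

Yes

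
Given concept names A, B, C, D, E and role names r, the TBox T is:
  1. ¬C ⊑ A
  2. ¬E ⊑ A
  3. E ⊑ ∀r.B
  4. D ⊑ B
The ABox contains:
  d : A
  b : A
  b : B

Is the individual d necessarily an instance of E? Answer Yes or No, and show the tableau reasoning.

No

1. d : E?  L(d) = {A} ∪ {¬E}
   open: L(d) ⊇ {A, ¬D, ¬E} — d ∉ E possible
2. Hence d : E: not entailed.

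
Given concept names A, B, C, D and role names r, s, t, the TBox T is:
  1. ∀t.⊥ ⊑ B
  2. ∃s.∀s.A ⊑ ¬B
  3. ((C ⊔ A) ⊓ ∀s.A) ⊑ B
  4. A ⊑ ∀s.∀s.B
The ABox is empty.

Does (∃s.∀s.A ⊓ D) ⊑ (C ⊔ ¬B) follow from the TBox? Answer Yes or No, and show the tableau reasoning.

1. (∃s.∀s.A ⊓ D) ⊑ (C ⊔ ¬B)  ⇔  ((∃s.∀s.A ⊓ D) ⊓ (¬C ⊓ B)) unsat w.r.t. T
   all branches close; clash {B, ¬B} at x₀
2. Hence (∃s.∀s.A ⊓ D) ⊑ (C ⊔ ¬B): entailed.

Yes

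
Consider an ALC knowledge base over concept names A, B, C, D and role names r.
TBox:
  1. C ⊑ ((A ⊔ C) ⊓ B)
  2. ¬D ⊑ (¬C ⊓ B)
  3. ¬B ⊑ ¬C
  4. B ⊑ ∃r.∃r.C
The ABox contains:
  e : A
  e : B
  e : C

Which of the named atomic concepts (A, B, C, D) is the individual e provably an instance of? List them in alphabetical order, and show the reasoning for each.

1. e : A?  L(e) = {A, B, C} ∪ {¬A}
   clash {A, ¬A} at e — e ∈ A
2. e : B?  L(e) = {A, B, C} ∪ {¬B}
   clash {B, ¬B} at e — e ∈ B
3. e : C?  L(e) = {A, B, C} ∪ {¬C}
   clash {C, ¬C} at e — e ∈ C
4. e : D?  L(e) = {A, B, C} ∪ {¬D}
   clash {C, ¬C} at e — e ∈ D
5. Entailed for e: {A, B, C, D}

{A, B, C, D}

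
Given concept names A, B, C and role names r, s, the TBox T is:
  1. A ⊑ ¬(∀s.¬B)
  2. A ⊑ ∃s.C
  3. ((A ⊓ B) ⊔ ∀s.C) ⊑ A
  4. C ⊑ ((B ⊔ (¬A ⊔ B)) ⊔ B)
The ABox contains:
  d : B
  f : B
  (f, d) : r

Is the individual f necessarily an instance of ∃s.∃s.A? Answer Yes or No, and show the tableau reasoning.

1. f : ∃s.∃s.A?  L(f) = {B} ∪ {∀s.∀s.¬A}
   open: L(f) ⊇ {B, ¬A, ¬C, ∀s.∀s.¬A, ∃s.¬C} (+ ∃-successors) — f ∉ ∃s.∃s.A possible
2. Hence f : ∃s.∃s.A: not entailed.

No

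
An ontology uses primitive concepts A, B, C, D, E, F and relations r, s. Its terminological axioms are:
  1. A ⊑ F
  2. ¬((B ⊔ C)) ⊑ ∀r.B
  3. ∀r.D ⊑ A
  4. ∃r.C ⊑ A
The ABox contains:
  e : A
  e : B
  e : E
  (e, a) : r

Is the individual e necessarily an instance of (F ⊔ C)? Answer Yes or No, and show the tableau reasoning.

Yes

1. e : (F ⊔ C)?  L(e) = {A, B, E} ∪ {(¬F ⊓ ¬C)}
   clash {F, ¬F} at e — e ∈ (F ⊔ C)
2. Hence e : (F ⊔ C): entailed.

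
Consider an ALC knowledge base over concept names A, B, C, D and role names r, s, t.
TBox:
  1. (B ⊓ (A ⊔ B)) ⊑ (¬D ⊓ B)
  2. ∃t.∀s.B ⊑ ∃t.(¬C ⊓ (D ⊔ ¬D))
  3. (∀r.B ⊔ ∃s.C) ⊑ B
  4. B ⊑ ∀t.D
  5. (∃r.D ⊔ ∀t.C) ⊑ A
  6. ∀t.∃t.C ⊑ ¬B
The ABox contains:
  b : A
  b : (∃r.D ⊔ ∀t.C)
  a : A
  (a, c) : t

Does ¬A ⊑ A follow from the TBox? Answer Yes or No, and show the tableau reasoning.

No

1. ¬A ⊑ A  ⇔  (¬A ⊓ ¬A) unsat w.r.t. T
   open: L(x₀) ⊇ {¬A, ¬B, ∀r.¬D, ∀s.¬C, ∀t.∃s.¬B, …} (+ ∃-successors)
2. Hence ¬A ⊑ A: not entailed.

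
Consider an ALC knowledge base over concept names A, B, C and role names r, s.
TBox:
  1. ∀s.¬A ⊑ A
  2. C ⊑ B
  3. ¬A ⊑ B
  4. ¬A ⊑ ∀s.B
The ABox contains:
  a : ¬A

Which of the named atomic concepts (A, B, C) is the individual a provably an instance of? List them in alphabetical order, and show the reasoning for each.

1. a : A?  L(a) = {¬A} ∪ {¬A}
   apply at a: ¬A⊑B; ¬A⊑∀s.B
   open: L(a) ⊇ {B, ¬A, ∀s.B, ∃s.A} (+ ∃-successors) — a ∉ A possible
2. a : B?  L(a) = {¬A} ∪ {¬B}
   clash {B, ¬B} at a — a ∈ B
3. a : C?  L(a) = {¬A} ∪ {¬C}
   apply at a: ¬A⊑B; ¬A⊑∀s.B
   open: L(a) ⊇ {B, ¬A, ¬C, ∀s.B, ∃s.A} (+ ∃-successors) — a ∉ C possible
4. Entailed for a: {B}

{B}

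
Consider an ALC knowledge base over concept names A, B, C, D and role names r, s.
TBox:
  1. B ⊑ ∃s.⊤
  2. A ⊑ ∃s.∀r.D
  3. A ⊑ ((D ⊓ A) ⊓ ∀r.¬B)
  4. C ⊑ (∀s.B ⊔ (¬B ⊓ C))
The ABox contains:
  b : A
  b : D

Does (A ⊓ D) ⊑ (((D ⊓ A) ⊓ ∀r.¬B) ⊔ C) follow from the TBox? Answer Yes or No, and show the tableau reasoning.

Yes

1. (A ⊓ D) ⊑ (((D ⊓ A) ⊓ ∀r.¬B) ⊔ C)  ⇔  ((A ⊓ D) ⊓ (((¬D ⊔ ¬A) ⊔ ∃r.B) ⊓ ¬C)) unsat w.r.t. T
   all branches close; clash {B, ¬B} at an ∃-successor
2. Hence (A ⊓ D) ⊑ (((D ⊓ A) ⊓ ∀r.¬B) ⊔ C): entailed.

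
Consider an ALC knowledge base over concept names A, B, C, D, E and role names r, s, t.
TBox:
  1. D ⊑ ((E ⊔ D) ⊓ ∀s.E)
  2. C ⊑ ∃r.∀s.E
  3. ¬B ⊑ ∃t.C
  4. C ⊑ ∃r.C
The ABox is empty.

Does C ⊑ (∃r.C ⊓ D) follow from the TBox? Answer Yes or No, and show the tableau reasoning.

1. C ⊑ (∃r.C ⊓ D)  ⇔  (C ⊓ (∀r.¬C ⊔ ¬D)) unsat w.r.t. T
   apply at x₀: C⊑∃r.∀s.E; C⊑∃r.C
   open: L(x₀) ⊇ {B, C, ¬D, ∃r.C, ∃r.∀s.E} (+ ∃-successors)
2. Hence C ⊑ (∃r.C ⊓ D): not entailed.

No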